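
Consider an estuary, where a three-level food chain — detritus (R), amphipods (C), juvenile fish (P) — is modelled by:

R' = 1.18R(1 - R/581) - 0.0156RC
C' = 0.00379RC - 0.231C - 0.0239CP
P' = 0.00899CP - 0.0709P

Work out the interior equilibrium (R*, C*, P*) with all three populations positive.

From dP/dt = 0: 0.00899C* = 0.0709, so C* = 7.89.
From dR/dt = 0: 1.18(1 - R*/581) = 0.0156·7.89, giving R* = 581·(1 - 0.104) = 520.
From dC/dt = 0: 0.00379·520 - 0.231 = 0.0239P*, so P* = 1.74/0.0239 = 72.9.

R* ≈ 520, C* ≈ 7.89, P* ≈ 72.9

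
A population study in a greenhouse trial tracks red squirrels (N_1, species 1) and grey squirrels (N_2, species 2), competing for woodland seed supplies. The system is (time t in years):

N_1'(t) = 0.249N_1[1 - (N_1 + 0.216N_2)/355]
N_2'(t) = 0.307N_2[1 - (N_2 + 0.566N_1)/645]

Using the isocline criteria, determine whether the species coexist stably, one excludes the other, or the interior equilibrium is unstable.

Compare the nullcline intercepts: K1/α12 = 355/0.216 = 1640 > K2 = 645; K2/α21 = 645/0.566 = 1140 > K1 = 355.
Since both inequalities hold, each species can invade when rare, so the interior equilibrium is stable.

stable coexistence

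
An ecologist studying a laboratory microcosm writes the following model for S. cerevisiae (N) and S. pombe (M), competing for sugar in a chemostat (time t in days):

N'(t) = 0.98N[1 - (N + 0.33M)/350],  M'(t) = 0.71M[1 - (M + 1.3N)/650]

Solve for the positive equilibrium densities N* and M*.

N* ≈ 237, M* ≈ 342

Setting both brackets to zero gives the nullclines N + 0.33M = 350 and 1.3N + M = 650.
Substituting M = 650 - 1.3N into the first: N(1 - 0.33·1.3) = 350 - 0.33·650.
So N* = 136/0.571 = 237, and then M* = 650 - 1.3·237 = 342.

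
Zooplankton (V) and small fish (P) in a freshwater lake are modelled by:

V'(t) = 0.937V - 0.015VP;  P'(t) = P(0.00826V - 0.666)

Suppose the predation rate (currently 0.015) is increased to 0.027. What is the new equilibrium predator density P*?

At the interior fixed point, setting dV/dt = 0 with V > 0 fixes P* = (prey growth rate)/(VP coefficient) — independent of the other coefficients.
With the change, P* = 0.937/0.027 = 34.7; it falls from 62.5.

P* ≈ 34.7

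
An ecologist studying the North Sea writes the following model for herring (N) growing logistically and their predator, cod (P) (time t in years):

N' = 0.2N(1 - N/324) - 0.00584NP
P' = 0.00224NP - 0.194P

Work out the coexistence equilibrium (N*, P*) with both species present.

N* ≈ 86.6, P* ≈ 25.1

From dP/dt = 0 with P > 0: 0.00224N* = 0.194, so N* = 86.6.
Substitute into dN/dt = 0: 0.2(1 - 86.6/324) = 0.00584P*.
The bracket is 0.733, giving P* = 0.147/0.00584 = 25.1.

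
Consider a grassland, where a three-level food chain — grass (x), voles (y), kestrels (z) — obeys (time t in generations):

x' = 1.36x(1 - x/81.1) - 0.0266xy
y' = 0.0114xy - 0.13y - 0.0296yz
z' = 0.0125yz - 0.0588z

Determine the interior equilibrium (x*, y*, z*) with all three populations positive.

From dz/dt = 0: 0.0125y* = 0.0588, so y* = 4.7.
From dx/dt = 0: 1.36(1 - x*/81.1) = 0.0266·4.7, giving x* = 81.1·(1 - 0.092) = 73.6.
From dy/dt = 0: 0.0114·73.6 - 0.13 = 0.0296z*, so z* = 0.709/0.0296 = 24.

x* ≈ 73.6, y* ≈ 4.7, z* ≈ 24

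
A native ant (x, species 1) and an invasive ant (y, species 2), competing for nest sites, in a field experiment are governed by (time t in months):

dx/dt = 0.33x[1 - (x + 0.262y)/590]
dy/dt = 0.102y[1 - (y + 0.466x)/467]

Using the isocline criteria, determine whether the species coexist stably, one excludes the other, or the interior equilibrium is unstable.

Compare the nullcline intercepts: K1/α12 = 590/0.262 = 2250 > K2 = 467; K2/α21 = 467/0.466 = 1000 > K1 = 590.
Since both inequalities hold, each species can invade when rare, so the interior equilibrium is stable.

stable coexistence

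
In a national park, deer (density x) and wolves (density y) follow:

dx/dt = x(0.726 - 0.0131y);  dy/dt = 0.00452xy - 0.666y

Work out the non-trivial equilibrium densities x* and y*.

x* ≈ 147, y* ≈ 55.4

Set dy/dt = 0 with y > 0: 0.00452x - 0.666 = 0, so x* = 0.666/0.00452 = 147.
Set dx/dt = 0 with x > 0: 0.726 - 0.0131y = 0, so y* = 0.726/0.0131 = 55.4.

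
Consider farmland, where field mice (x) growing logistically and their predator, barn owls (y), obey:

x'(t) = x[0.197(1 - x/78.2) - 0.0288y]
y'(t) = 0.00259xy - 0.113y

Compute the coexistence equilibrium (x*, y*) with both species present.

x* ≈ 43.6, y* ≈ 3.02

From dy/dt = 0 with y > 0: 0.00259x* = 0.113, so x* = 43.6.
Substitute into dx/dt = 0: 0.197(1 - 43.6/78.2) = 0.0288y*.
The bracket is 0.442, giving y* = 0.0871/0.0288 = 3.02.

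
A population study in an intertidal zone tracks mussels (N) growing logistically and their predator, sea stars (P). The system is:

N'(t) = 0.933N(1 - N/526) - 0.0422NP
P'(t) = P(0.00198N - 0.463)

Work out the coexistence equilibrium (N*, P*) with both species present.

From dP/dt = 0 with P > 0: 0.00198N* = 0.463, so N* = 234.
Substitute into dN/dt = 0: 0.933(1 - 234/526) = 0.0422P*.
The bracket is 0.555, giving P* = 0.518/0.0422 = 12.3.

N* ≈ 234, P* ≈ 12.3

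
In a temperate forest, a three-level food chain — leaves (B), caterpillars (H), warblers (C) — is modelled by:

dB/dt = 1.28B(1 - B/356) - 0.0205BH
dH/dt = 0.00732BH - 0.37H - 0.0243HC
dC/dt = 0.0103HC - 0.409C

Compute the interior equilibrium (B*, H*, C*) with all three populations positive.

B* ≈ 130, H* ≈ 39.7, C* ≈ 23.8

From dC/dt = 0: 0.0103H* = 0.409, so H* = 39.7.
From dB/dt = 0: 1.28(1 - B*/356) = 0.0205·39.7, giving B* = 356·(1 - 0.636) = 130.
From dH/dt = 0: 0.00732·130 - 0.37 = 0.0243C*, so C* = 0.579/0.0243 = 23.8.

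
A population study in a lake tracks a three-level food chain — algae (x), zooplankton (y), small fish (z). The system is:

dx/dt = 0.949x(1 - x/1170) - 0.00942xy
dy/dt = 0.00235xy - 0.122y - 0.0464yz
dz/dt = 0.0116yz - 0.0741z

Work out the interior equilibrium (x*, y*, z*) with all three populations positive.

x* ≈ 1100, y* ≈ 6.39, z* ≈ 52.9

From dz/dt = 0: 0.0116y* = 0.0741, so y* = 6.39.
From dx/dt = 0: 0.949(1 - x*/1170) = 0.00942·6.39, giving x* = 1170·(1 - 0.0634) = 1100.
From dy/dt = 0: 0.00235·1100 - 0.122 = 0.0464z*, so z* = 2.45/0.0464 = 52.9.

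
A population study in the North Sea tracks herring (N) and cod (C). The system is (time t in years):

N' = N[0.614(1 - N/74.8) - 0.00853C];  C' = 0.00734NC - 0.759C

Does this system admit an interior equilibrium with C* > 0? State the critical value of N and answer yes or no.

Threshold N = 103; K < 103, so no, the predator goes extinct.

The predator equation gives dC/dt > 0 only when N > 0.759/0.00734 = 103.
Without the predator, N → K = 74.8. Since 74.8 < 103, the predator cannot invade.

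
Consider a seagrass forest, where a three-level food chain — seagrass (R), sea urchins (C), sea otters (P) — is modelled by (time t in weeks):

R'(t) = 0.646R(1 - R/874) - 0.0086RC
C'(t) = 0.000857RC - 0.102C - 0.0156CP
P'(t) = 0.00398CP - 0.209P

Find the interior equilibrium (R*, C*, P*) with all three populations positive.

R* ≈ 263, C* ≈ 52.5, P* ≈ 7.91

From dP/dt = 0: 0.00398C* = 0.209, so C* = 52.5.
From dR/dt = 0: 0.646(1 - R*/874) = 0.0086·52.5, giving R* = 874·(1 - 0.699) = 263.
From dC/dt = 0: 0.000857·263 - 0.102 = 0.0156P*, so P* = 0.123/0.0156 = 7.91.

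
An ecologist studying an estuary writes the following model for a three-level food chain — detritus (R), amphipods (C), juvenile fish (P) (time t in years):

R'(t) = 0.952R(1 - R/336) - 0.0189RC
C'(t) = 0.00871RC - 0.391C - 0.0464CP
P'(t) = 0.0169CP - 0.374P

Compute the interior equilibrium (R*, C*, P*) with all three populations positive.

From dP/dt = 0: 0.0169C* = 0.374, so C* = 22.1.
From dR/dt = 0: 0.952(1 - R*/336) = 0.0189·22.1, giving R* = 336·(1 - 0.439) = 188.
From dC/dt = 0: 0.00871·188 - 0.391 = 0.0464P*, so P* = 1.25/0.0464 = 26.9.

R* ≈ 188, C* ≈ 22.1, P* ≈ 26.9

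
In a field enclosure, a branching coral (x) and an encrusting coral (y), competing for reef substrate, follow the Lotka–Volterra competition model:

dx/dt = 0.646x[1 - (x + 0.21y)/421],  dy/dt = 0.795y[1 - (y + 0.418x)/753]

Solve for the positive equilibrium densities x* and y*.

x* ≈ 288, y* ≈ 633

Setting both brackets to zero gives the nullclines x + 0.21y = 421 and 0.418x + y = 753.
Substituting y = 753 - 0.418x into the first: x(1 - 0.21·0.418) = 421 - 0.21·753.
So x* = 263/0.912 = 288, and then y* = 753 - 0.418·288 = 633.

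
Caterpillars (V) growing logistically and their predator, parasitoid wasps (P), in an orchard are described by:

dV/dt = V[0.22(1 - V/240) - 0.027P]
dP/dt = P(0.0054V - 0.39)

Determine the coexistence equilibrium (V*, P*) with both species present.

V* ≈ 72.2, P* ≈ 5.7

From dP/dt = 0 with P > 0: 0.0054V* = 0.39, so V* = 72.2.
Substitute into dV/dt = 0: 0.22(1 - 72.2/240) = 0.027P*.
The bracket is 0.699, giving P* = 0.154/0.027 = 5.7.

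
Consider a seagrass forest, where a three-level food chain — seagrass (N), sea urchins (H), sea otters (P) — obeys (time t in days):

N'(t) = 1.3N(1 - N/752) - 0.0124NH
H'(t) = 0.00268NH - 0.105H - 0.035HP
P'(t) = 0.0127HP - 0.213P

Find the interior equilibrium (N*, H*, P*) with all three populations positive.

From dP/dt = 0: 0.0127H* = 0.213, so H* = 16.8.
From dN/dt = 0: 1.3(1 - N*/752) = 0.0124·16.8, giving N* = 752·(1 - 0.16) = 632.
From dH/dt = 0: 0.00268·632 - 0.105 = 0.035P*, so P* = 1.59/0.035 = 45.4.

N* ≈ 632, H* ≈ 16.8, P* ≈ 45.4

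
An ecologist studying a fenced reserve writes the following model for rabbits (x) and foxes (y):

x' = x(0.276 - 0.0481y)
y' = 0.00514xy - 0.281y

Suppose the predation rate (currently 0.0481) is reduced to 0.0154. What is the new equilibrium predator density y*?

y* ≈ 17.9

At the interior fixed point, setting dx/dt = 0 with x > 0 fixes y* = (prey growth rate)/(xy coefficient) — independent of the other coefficients.
With the change, y* = 0.276/0.0154 = 17.9; it rises from 5.74.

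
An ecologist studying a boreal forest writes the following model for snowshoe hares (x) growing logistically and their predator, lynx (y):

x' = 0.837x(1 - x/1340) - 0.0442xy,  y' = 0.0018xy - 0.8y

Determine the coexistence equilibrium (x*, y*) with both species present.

x* ≈ 444, y* ≈ 12.7

From dy/dt = 0 with y > 0: 0.0018x* = 0.8, so x* = 444.
Substitute into dx/dt = 0: 0.837(1 - 444/1340) = 0.0442y*.
The bracket is 0.668, giving y* = 0.559/0.0442 = 12.7.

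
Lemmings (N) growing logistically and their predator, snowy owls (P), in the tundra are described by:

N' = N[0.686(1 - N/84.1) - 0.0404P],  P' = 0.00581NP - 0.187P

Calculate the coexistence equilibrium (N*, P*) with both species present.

From dP/dt = 0 with P > 0: 0.00581N* = 0.187, so N* = 32.2.
Substitute into dN/dt = 0: 0.686(1 - 32.2/84.1) = 0.0404P*.
The bracket is 0.617, giving P* = 0.423/0.0404 = 10.5.

N* ≈ 32.2, P* ≈ 10.5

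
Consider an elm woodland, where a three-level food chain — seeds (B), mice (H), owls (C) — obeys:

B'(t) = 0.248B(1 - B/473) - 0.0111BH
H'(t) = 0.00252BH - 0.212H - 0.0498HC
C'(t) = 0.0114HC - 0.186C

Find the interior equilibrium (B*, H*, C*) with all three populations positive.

From dC/dt = 0: 0.0114H* = 0.186, so H* = 16.3.
From dB/dt = 0: 0.248(1 - B*/473) = 0.0111·16.3, giving B* = 473·(1 - 0.73) = 128.
From dH/dt = 0: 0.00252·128 - 0.212 = 0.0498C*, so C* = 0.11/0.0498 = 2.2.

B* ≈ 128, H* ≈ 16.3, C* ≈ 2.2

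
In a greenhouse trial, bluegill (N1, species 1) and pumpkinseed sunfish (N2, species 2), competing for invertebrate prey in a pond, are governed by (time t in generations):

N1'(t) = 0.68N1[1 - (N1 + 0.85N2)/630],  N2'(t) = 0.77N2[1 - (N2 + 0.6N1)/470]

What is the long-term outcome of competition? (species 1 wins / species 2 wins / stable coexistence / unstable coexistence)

stable coexistence

Compare the nullcline intercepts: K1/α12 = 630/0.85 = 741 > K2 = 470; K2/α21 = 470/0.6 = 783 > K1 = 630.
Since both inequalities hold, each species can invade when rare, so the interior equilibrium is stable.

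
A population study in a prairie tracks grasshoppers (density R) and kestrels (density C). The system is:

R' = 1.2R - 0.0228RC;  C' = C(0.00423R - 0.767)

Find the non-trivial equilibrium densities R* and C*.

R* ≈ 181, C* ≈ 52.6

Set dC/dt = 0 with C > 0: 0.00423R - 0.767 = 0, so R* = 0.767/0.00423 = 181.
Set dR/dt = 0 with R > 0: 1.2 - 0.0228C = 0, so C* = 1.2/0.0228 = 52.6.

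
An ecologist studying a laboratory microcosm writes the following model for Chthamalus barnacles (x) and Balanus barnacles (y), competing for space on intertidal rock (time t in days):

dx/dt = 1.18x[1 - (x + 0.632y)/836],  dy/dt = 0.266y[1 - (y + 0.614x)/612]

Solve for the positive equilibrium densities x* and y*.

x* ≈ 734, y* ≈ 161

Setting both brackets to zero gives the nullclines x + 0.632y = 836 and 0.614x + y = 612.
Substituting y = 612 - 0.614x into the first: x(1 - 0.632·0.614) = 836 - 0.632·612.
So x* = 449/0.612 = 734, and then y* = 612 - 0.614·734 = 161.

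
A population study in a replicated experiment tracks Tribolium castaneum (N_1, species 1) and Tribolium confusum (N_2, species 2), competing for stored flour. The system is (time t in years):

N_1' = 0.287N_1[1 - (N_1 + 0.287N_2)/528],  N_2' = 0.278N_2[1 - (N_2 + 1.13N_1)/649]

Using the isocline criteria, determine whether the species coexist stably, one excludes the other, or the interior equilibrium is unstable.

stable coexistence

Compare the nullcline intercepts: K1/α12 = 528/0.287 = 1840 > K2 = 649; K2/α21 = 649/1.13 = 574 > K1 = 528.
Since both inequalities hold, each species can invade when rare, so the interior equilibrium is stable.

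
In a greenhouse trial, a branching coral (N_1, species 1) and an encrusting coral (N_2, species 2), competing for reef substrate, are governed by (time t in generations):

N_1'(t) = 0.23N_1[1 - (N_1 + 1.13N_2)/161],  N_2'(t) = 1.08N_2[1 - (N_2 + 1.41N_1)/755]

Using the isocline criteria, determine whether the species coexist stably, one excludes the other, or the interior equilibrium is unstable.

species 2 excludes species 1

Compare the nullcline intercepts: K1/α12 = 161/1.13 = 142 < K2 = 755; K2/α21 = 755/1.41 = 535 > K1 = 161.
Since the inequalities point opposite ways, species 2 can invade but species 1 cannot.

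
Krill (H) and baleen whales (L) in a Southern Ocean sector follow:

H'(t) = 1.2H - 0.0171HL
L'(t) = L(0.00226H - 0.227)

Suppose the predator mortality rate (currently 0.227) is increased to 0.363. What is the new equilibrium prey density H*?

At the interior fixed point, setting dL/dt = 0 with L > 0 fixes H* = (predator death rate)/(HL coefficient) — independent of the other coefficients.
With the change, H* = 0.363/0.00226 = 161; it rises from 100.

H* ≈ 161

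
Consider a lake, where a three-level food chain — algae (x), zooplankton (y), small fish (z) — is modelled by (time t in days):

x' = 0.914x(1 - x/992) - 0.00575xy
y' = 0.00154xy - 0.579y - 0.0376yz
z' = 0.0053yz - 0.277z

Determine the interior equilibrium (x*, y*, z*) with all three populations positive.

From dz/dt = 0: 0.0053y* = 0.277, so y* = 52.3.
From dx/dt = 0: 0.914(1 - x*/992) = 0.00575·52.3, giving x* = 992·(1 - 0.329) = 666.
From dy/dt = 0: 0.00154·666 - 0.579 = 0.0376z*, so z* = 0.446/0.0376 = 11.9.

x* ≈ 666, y* ≈ 52.3, z* ≈ 11.9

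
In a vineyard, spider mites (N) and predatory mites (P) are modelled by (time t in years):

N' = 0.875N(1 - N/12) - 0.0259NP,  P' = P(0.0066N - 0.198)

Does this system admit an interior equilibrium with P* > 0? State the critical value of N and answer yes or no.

Threshold N = 30; K < 30, so no, the predator goes extinct.

The predator equation gives dP/dt > 0 only when N > 0.198/0.0066 = 30.
Without the predator, N → K = 12. Since 12 < 30, the predator cannot invade.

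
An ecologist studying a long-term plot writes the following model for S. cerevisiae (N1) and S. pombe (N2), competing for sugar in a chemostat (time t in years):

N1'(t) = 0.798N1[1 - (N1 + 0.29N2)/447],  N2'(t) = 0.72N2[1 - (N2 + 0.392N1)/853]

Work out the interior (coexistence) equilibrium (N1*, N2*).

Setting both brackets to zero gives the nullclines N1 + 0.29N2 = 447 and 0.392N1 + N2 = 853.
Substituting N2 = 853 - 0.392N1 into the first: N1(1 - 0.29·0.392) = 447 - 0.29·853.
So N1* = 200/0.886 = 225, and then N2* = 853 - 0.392·225 = 765.

N1* ≈ 225, N2* ≈ 765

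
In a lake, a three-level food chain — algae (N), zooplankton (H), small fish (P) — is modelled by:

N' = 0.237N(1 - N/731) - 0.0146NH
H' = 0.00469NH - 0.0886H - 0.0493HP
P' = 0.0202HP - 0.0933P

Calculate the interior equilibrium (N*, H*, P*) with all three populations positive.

From dP/dt = 0: 0.0202H* = 0.0933, so H* = 4.62.
From dN/dt = 0: 0.237(1 - N*/731) = 0.0146·4.62, giving N* = 731·(1 - 0.285) = 523.
From dH/dt = 0: 0.00469·523 - 0.0886 = 0.0493P*, so P* = 2.36/0.0493 = 48.

N* ≈ 523, H* ≈ 4.62, P* ≈ 48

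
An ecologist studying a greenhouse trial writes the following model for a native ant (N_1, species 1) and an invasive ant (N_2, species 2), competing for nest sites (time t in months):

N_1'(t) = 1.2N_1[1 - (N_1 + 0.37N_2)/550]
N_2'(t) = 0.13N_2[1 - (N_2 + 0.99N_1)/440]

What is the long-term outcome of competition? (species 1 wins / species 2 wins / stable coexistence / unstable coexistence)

Compare the nullcline intercepts: K1/α12 = 550/0.37 = 1490 > K2 = 440; K2/α21 = 440/0.99 = 444 < K1 = 550.
Since the inequalities point opposite ways, species 1 can invade but species 2 cannot.

species 1 excludes species 2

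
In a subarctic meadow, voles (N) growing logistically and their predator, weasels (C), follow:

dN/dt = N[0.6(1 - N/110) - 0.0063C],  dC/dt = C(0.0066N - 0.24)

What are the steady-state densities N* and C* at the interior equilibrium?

N* ≈ 36.4, C* ≈ 63.8

From dC/dt = 0 with C > 0: 0.0066N* = 0.24, so N* = 36.4.
Substitute into dN/dt = 0: 0.6(1 - 36.4/110) = 0.0063C*.
The bracket is 0.669, giving C* = 0.402/0.0063 = 63.8.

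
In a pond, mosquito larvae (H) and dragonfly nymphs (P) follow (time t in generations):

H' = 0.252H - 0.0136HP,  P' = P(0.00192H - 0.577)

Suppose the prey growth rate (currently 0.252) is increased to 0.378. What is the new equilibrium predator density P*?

P* ≈ 27.8

At the interior fixed point, setting dH/dt = 0 with H > 0 fixes P* = (prey growth rate)/(HP coefficient) — independent of the other coefficients.
With the change, P* = 0.378/0.0136 = 27.8; it rises from 18.5.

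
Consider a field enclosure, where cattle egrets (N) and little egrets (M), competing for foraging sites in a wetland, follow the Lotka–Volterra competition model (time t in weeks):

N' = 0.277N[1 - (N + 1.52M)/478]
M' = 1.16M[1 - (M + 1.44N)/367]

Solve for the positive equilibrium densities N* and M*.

N* ≈ 67.2, M* ≈ 270

Setting both brackets to zero gives the nullclines N + 1.52M = 478 and 1.44N + M = 367.
Substituting M = 367 - 1.44N into the first: N(1 - 1.52·1.44) = 478 - 1.52·367.
So N* = -79.8/-1.19 = 67.2, and then M* = 367 - 1.44·67.2 = 270.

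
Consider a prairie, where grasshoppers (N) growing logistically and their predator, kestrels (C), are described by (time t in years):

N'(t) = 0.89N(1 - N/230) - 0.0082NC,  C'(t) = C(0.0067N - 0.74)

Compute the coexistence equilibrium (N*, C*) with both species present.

From dC/dt = 0 with C > 0: 0.0067N* = 0.74, so N* = 110.
Substitute into dN/dt = 0: 0.89(1 - 110/230) = 0.0082C*.
The bracket is 0.52, giving C* = 0.463/0.0082 = 56.4.

N* ≈ 110, C* ≈ 56.4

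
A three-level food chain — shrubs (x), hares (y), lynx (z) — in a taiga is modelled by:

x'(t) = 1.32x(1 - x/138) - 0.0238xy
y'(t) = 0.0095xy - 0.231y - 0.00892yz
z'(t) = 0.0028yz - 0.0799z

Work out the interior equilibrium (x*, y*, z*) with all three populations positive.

From dz/dt = 0: 0.0028y* = 0.0799, so y* = 28.5.
From dx/dt = 0: 1.32(1 - x*/138) = 0.0238·28.5, giving x* = 138·(1 - 0.515) = 67.
From dy/dt = 0: 0.0095·67 - 0.231 = 0.00892z*, so z* = 0.405/0.00892 = 45.5.

x* ≈ 67, y* ≈ 28.5, z* ≈ 45.5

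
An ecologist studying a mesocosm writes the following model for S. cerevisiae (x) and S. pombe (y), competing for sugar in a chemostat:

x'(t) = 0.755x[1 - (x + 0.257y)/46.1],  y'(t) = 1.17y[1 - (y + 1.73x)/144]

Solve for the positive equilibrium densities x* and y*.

x* ≈ 16.4, y* ≈ 116

Setting both brackets to zero gives the nullclines x + 0.257y = 46.1 and 1.73x + y = 144.
Substituting y = 144 - 1.73x into the first: x(1 - 0.257·1.73) = 46.1 - 0.257·144.
So x* = 9.09/0.555 = 16.4, and then y* = 144 - 1.73·16.4 = 116.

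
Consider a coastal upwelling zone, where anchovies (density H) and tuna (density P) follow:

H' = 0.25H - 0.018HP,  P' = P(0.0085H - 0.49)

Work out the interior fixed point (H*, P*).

Set dP/dt = 0 with P > 0: 0.0085H - 0.49 = 0, so H* = 0.49/0.0085 = 57.6.
Set dH/dt = 0 with H > 0: 0.25 - 0.018P = 0, so P* = 0.25/0.018 = 13.9.

H* ≈ 57.6, P* ≈ 13.9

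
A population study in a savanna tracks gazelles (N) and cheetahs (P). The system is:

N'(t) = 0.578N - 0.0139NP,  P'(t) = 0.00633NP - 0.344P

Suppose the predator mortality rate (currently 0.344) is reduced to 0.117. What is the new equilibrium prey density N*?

At the interior fixed point, setting dP/dt = 0 with P > 0 fixes N* = (predator death rate)/(NP coefficient) — independent of the other coefficients.
With the change, N* = 0.117/0.00633 = 18.5; it falls from 54.3.

N* ≈ 18.5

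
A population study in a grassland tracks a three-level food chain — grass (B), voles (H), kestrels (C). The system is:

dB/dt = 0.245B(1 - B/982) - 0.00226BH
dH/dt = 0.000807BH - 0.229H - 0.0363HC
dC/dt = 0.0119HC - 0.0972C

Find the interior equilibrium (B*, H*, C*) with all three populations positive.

B* ≈ 908, H* ≈ 8.17, C* ≈ 13.9

From dC/dt = 0: 0.0119H* = 0.0972, so H* = 8.17.
From dB/dt = 0: 0.245(1 - B*/982) = 0.00226·8.17, giving B* = 982·(1 - 0.0753) = 908.
From dH/dt = 0: 0.000807·908 - 0.229 = 0.0363C*, so C* = 0.504/0.0363 = 13.9.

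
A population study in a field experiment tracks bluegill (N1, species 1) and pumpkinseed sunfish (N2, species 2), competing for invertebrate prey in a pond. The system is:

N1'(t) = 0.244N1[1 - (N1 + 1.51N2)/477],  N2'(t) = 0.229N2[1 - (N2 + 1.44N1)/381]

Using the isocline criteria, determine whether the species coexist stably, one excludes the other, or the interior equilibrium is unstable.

Compare the nullcline intercepts: K1/α12 = 477/1.51 = 316 < K2 = 381; K2/α21 = 381/1.44 = 265 < K1 = 477.
Since both are reversed, neither can invade when rare; the interior point is a saddle.

unstable coexistence (outcome depends on initial conditions)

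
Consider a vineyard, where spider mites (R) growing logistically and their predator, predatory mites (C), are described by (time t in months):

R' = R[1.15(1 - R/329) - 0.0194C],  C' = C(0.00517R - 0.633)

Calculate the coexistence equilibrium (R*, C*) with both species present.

From dC/dt = 0 with C > 0: 0.00517R* = 0.633, so R* = 122.
Substitute into dR/dt = 0: 1.15(1 - 122/329) = 0.0194C*.
The bracket is 0.628, giving C* = 0.722/0.0194 = 37.2.

R* ≈ 122, C* ≈ 37.2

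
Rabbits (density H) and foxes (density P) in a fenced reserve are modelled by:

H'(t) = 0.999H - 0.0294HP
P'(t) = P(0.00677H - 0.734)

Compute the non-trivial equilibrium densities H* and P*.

Set dP/dt = 0 with P > 0: 0.00677H - 0.734 = 0, so H* = 0.734/0.00677 = 108.
Set dH/dt = 0 with H > 0: 0.999 - 0.0294P = 0, so P* = 0.999/0.0294 = 34.

H* ≈ 108, P* ≈ 34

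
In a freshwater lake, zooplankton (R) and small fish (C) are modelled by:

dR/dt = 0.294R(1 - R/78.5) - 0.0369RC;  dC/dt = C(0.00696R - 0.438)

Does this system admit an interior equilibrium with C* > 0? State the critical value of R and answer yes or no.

Threshold R = 62.9; K > 62.9, so yes, the predator persists.

The predator equation gives dC/dt > 0 only when R > 0.438/0.00696 = 62.9.
Without the predator, R → K = 78.5. Since 78.5 > 62.9, the predator can invade and persist.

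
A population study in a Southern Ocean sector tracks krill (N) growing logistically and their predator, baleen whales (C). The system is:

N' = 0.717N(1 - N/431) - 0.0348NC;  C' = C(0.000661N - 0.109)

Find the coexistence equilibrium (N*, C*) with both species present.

N* ≈ 165, C* ≈ 12.7

From dC/dt = 0 with C > 0: 0.000661N* = 0.109, so N* = 165.
Substitute into dN/dt = 0: 0.717(1 - 165/431) = 0.0348C*.
The bracket is 0.617, giving C* = 0.443/0.0348 = 12.7.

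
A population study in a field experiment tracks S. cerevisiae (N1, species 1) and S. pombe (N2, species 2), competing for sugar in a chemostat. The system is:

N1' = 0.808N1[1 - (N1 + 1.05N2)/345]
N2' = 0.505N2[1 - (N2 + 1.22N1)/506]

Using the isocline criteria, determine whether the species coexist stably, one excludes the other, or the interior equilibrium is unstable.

Compare the nullcline intercepts: K1/α12 = 345/1.05 = 329 < K2 = 506; K2/α21 = 506/1.22 = 415 > K1 = 345.
Since the inequalities point opposite ways, species 2 can invade but species 1 cannot.

species 2 excludes species 1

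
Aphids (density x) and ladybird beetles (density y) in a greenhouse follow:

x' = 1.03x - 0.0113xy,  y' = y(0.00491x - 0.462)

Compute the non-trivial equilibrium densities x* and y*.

Set dy/dt = 0 with y > 0: 0.00491x - 0.462 = 0, so x* = 0.462/0.00491 = 94.1.
Set dx/dt = 0 with x > 0: 1.03 - 0.0113y = 0, so y* = 1.03/0.0113 = 91.2.

x* ≈ 94.1, y* ≈ 91.2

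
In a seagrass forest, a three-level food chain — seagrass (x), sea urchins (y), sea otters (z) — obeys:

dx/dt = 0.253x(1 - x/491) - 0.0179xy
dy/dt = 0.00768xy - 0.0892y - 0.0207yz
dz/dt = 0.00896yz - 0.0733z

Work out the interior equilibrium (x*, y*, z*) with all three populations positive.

From dz/dt = 0: 0.00896y* = 0.0733, so y* = 8.18.
From dx/dt = 0: 0.253(1 - x*/491) = 0.0179·8.18, giving x* = 491·(1 - 0.579) = 207.
From dy/dt = 0: 0.00768·207 - 0.0892 = 0.0207z*, so z* = 1.5/0.0207 = 72.4.

x* ≈ 207, y* ≈ 8.18, z* ≈ 72.4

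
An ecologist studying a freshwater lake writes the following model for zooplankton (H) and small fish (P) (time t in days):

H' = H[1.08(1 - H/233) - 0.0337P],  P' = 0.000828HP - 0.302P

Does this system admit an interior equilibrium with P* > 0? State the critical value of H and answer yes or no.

Threshold H = 365; K < 365, so no, the predator goes extinct.

The predator equation gives dP/dt > 0 only when H > 0.302/0.000828 = 365.
Without the predator, H → K = 233. Since 233 < 365, the predator cannot invade.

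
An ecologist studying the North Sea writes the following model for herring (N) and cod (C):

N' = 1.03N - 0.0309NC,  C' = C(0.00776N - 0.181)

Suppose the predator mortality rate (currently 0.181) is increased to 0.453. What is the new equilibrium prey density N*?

N* ≈ 58.4

At the interior fixed point, setting dC/dt = 0 with C > 0 fixes N* = (predator death rate)/(NC coefficient) — independent of the other coefficients.
With the change, N* = 0.453/0.00776 = 58.4; it rises from 23.3.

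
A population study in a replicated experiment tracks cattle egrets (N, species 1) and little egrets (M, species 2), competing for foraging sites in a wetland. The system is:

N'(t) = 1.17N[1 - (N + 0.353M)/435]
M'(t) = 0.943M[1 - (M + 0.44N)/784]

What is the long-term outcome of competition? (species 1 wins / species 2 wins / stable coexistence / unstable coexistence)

Compare the nullcline intercepts: K1/α12 = 435/0.353 = 1230 > K2 = 784; K2/α21 = 784/0.44 = 1780 > K1 = 435.
Since both inequalities hold, each species can invade when rare, so the interior equilibrium is stable.

stable coexistence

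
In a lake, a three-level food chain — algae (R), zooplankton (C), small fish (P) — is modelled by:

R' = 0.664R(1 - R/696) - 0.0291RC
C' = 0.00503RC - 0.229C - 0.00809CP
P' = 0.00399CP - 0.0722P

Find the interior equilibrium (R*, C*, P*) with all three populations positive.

From dP/dt = 0: 0.00399C* = 0.0722, so C* = 18.1.
From dR/dt = 0: 0.664(1 - R*/696) = 0.0291·18.1, giving R* = 696·(1 - 0.793) = 144.
From dC/dt = 0: 0.00503·144 - 0.229 = 0.00809P*, so P* = 0.496/0.00809 = 61.3.

R* ≈ 144, C* ≈ 18.1, P* ≈ 61.3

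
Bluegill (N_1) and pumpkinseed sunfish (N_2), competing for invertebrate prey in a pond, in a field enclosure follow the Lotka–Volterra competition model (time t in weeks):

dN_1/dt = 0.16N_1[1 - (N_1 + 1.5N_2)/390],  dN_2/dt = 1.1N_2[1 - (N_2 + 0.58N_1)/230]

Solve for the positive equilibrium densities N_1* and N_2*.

N_1* ≈ 346, N_2* ≈ 29.2

Setting both brackets to zero gives the nullclines N_1 + 1.5N_2 = 390 and 0.58N_1 + N_2 = 230.
Substituting N_2 = 230 - 0.58N_1 into the first: N_1(1 - 1.5·0.58) = 390 - 1.5·230.
So N_1* = 45/0.13 = 346, and then N_2* = 230 - 0.58·346 = 29.2.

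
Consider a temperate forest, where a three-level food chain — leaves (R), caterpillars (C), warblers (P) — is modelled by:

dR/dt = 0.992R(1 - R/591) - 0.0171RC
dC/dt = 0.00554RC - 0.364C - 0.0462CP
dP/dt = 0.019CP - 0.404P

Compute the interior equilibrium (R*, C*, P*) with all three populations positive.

R* ≈ 374, C* ≈ 21.3, P* ≈ 37

From dP/dt = 0: 0.019C* = 0.404, so C* = 21.3.
From dR/dt = 0: 0.992(1 - R*/591) = 0.0171·21.3, giving R* = 591·(1 - 0.367) = 374.
From dC/dt = 0: 0.00554·374 - 0.364 = 0.0462P*, so P* = 1.71/0.0462 = 37.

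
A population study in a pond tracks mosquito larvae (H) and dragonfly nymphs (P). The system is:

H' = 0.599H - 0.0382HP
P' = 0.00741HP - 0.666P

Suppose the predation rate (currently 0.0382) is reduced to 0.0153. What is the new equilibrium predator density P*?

P* ≈ 39.2

At the interior fixed point, setting dH/dt = 0 with H > 0 fixes P* = (prey growth rate)/(HP coefficient) — independent of the other coefficients.
With the change, P* = 0.599/0.0153 = 39.2; it rises from 15.7.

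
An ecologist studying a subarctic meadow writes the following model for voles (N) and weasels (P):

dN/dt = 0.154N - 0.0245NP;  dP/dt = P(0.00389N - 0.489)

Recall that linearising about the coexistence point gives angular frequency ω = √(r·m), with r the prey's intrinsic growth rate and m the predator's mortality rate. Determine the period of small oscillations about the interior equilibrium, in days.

T ≈ 22.9 days

Here r = 0.154 and m = 0.489, so r·m = 0.0753.
ω = √0.0753 = 0.274 per day, hence T = 2π/ω ≈ 22.9 days.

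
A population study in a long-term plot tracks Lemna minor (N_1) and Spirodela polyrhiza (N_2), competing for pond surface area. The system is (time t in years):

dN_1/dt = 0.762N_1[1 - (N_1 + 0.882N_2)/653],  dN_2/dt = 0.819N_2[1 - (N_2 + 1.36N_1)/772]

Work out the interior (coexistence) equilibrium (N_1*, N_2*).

Setting both brackets to zero gives the nullclines N_1 + 0.882N_2 = 653 and 1.36N_1 + N_2 = 772.
Substituting N_2 = 772 - 1.36N_1 into the first: N_1(1 - 0.882·1.36) = 653 - 0.882·772.
So N_1* = -27.9/-0.2 = 140, and then N_2* = 772 - 1.36·140 = 582.

N_1* ≈ 140, N_2* ≈ 582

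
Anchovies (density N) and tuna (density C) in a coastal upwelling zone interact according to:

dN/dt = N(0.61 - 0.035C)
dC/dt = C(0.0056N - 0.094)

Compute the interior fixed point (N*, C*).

N* ≈ 16.8, C* ≈ 17.4

Set dC/dt = 0 with C > 0: 0.0056N - 0.094 = 0, so N* = 0.094/0.0056 = 16.8.
Set dN/dt = 0 with N > 0: 0.61 - 0.035C = 0, so C* = 0.61/0.035 = 17.4.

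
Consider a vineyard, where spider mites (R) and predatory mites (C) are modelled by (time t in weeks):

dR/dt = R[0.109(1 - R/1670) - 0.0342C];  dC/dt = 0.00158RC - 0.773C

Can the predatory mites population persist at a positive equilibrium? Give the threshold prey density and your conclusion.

The predator equation gives dC/dt > 0 only when R > 0.773/0.00158 = 489.
Without the predator, R → K = 1670. Since 1670 > 489, the predator can invade and persist.

Threshold R = 489; K > 489, so yes, the predator persists.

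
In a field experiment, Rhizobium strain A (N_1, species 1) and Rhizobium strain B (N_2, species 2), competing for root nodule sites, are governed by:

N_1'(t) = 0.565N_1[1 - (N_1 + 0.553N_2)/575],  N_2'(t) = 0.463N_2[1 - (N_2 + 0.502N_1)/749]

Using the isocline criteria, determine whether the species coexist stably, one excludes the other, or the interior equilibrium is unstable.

Compare the nullcline intercepts: K1/α12 = 575/0.553 = 1040 > K2 = 749; K2/α21 = 749/0.502 = 1490 > K1 = 575.
Since both inequalities hold, each species can invade when rare, so the interior equilibrium is stable.

stable coexistence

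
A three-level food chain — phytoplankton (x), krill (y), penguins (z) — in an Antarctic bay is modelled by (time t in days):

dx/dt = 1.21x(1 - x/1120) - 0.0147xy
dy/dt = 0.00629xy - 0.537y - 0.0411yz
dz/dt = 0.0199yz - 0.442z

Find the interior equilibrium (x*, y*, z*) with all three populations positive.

From dz/dt = 0: 0.0199y* = 0.442, so y* = 22.2.
From dx/dt = 0: 1.21(1 - x*/1120) = 0.0147·22.2, giving x* = 1120·(1 - 0.27) = 818.
From dy/dt = 0: 0.00629·818 - 0.537 = 0.0411z*, so z* = 4.61/0.0411 = 112.

x* ≈ 818, y* ≈ 22.2, z* ≈ 112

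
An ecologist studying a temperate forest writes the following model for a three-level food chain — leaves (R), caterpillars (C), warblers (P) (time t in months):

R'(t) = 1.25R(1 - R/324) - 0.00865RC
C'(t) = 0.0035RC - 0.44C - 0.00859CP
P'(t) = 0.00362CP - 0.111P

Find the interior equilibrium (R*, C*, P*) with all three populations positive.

From dP/dt = 0: 0.00362C* = 0.111, so C* = 30.7.
From dR/dt = 0: 1.25(1 - R*/324) = 0.00865·30.7, giving R* = 324·(1 - 0.212) = 255.
From dC/dt = 0: 0.0035·255 - 0.44 = 0.00859P*, so P* = 0.453/0.00859 = 52.8.

R* ≈ 255, C* ≈ 30.7, P* ≈ 52.8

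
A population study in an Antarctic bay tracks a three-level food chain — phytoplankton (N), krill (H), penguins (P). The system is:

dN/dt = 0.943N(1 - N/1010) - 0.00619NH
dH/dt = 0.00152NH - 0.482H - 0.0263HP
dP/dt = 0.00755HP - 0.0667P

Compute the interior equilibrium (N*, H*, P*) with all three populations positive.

N* ≈ 951, H* ≈ 8.83, P* ≈ 36.7

From dP/dt = 0: 0.00755H* = 0.0667, so H* = 8.83.
From dN/dt = 0: 0.943(1 - N*/1010) = 0.00619·8.83, giving N* = 1010·(1 - 0.058) = 951.
From dH/dt = 0: 0.00152·951 - 0.482 = 0.0263P*, so P* = 0.964/0.0263 = 36.7.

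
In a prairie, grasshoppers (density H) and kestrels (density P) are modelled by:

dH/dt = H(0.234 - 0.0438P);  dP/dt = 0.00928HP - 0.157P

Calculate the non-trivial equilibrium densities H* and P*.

Set dP/dt = 0 with P > 0: 0.00928H - 0.157 = 0, so H* = 0.157/0.00928 = 16.9.
Set dH/dt = 0 with H > 0: 0.234 - 0.0438P = 0, so P* = 0.234/0.0438 = 5.34.

H* ≈ 16.9, P* ≈ 5.34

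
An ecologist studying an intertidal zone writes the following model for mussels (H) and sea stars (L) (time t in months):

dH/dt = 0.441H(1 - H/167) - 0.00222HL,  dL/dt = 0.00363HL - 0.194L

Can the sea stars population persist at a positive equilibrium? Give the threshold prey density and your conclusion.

The predator equation gives dL/dt > 0 only when H > 0.194/0.00363 = 53.4.
Without the predator, H → K = 167. Since 167 > 53.4, the predator can invade and persist.

Threshold H = 53.4; K > 53.4, so yes, the predator persists.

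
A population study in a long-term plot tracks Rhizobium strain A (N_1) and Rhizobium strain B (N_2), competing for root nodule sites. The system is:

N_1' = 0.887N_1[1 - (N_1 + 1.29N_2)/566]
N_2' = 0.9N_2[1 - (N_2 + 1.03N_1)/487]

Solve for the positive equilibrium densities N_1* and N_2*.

N_1* ≈ 189, N_2* ≈ 292

Setting both brackets to zero gives the nullclines N_1 + 1.29N_2 = 566 and 1.03N_1 + N_2 = 487.
Substituting N_2 = 487 - 1.03N_1 into the first: N_1(1 - 1.29·1.03) = 566 - 1.29·487.
So N_1* = -62.2/-0.329 = 189, and then N_2* = 487 - 1.03·189 = 292.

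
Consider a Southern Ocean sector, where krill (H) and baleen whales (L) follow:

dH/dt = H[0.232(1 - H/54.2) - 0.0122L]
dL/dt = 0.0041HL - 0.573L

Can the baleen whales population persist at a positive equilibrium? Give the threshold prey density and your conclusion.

Threshold H = 140; K < 140, so no, the predator goes extinct.

The predator equation gives dL/dt > 0 only when H > 0.573/0.0041 = 140.
Without the predator, H → K = 54.2. Since 54.2 < 140, the predator cannot invade.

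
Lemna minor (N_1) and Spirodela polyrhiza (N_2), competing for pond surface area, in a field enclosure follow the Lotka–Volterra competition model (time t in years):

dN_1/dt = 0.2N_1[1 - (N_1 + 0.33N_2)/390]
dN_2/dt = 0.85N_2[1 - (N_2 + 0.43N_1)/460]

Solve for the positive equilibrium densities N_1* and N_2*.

Setting both brackets to zero gives the nullclines N_1 + 0.33N_2 = 390 and 0.43N_1 + N_2 = 460.
Substituting N_2 = 460 - 0.43N_1 into the first: N_1(1 - 0.33·0.43) = 390 - 0.33·460.
So N_1* = 238/0.858 = 278, and then N_2* = 460 - 0.43·278 = 341.

N_1* ≈ 278, N_2* ≈ 341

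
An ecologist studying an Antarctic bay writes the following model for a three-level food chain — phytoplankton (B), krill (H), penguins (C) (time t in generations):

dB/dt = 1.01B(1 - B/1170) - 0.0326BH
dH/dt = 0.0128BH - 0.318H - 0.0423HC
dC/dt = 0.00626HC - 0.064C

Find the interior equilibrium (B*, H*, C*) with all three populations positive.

From dC/dt = 0: 0.00626H* = 0.064, so H* = 10.2.
From dB/dt = 0: 1.01(1 - B*/1170) = 0.0326·10.2, giving B* = 1170·(1 - 0.33) = 784.
From dH/dt = 0: 0.0128·784 - 0.318 = 0.0423C*, so C* = 9.72/0.0423 = 230.

B* ≈ 784, H* ≈ 10.2, C* ≈ 230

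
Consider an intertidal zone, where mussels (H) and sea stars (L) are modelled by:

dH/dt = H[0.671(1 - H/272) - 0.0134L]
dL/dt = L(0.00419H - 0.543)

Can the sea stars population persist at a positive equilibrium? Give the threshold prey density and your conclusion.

Threshold H = 130; K > 130, so yes, the predator persists.

The predator equation gives dL/dt > 0 only when H > 0.543/0.00419 = 130.
Without the predator, H → K = 272. Since 272 > 130, the predator can invade and persist.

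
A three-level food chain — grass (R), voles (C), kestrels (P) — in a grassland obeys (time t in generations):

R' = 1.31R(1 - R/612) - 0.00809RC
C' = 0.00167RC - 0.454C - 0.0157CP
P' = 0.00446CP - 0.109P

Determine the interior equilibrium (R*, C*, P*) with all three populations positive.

R* ≈ 520, C* ≈ 24.4, P* ≈ 26.4

From dP/dt = 0: 0.00446C* = 0.109, so C* = 24.4.
From dR/dt = 0: 1.31(1 - R*/612) = 0.00809·24.4, giving R* = 612·(1 - 0.151) = 520.
From dC/dt = 0: 0.00167·520 - 0.454 = 0.0157P*, so P* = 0.414/0.0157 = 26.4.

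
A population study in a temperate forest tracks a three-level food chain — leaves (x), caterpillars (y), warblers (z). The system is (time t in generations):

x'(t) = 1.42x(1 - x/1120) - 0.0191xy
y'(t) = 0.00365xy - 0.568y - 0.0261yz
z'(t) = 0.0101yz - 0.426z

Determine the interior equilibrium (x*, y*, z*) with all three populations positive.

x* ≈ 485, y* ≈ 42.2, z* ≈ 46

From dz/dt = 0: 0.0101y* = 0.426, so y* = 42.2.
From dx/dt = 0: 1.42(1 - x*/1120) = 0.0191·42.2, giving x* = 1120·(1 - 0.567) = 485.
From dy/dt = 0: 0.00365·485 - 0.568 = 0.0261z*, so z* = 1.2/0.0261 = 46.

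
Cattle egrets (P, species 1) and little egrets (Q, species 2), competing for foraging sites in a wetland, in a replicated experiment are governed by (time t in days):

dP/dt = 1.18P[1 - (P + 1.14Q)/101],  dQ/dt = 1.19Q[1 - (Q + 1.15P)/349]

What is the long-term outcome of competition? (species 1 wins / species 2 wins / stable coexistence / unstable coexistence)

Compare the nullcline intercepts: K1/α12 = 101/1.14 = 88.6 < K2 = 349; K2/α21 = 349/1.15 = 303 > K1 = 101.
Since the inequalities point opposite ways, species 2 can invade but species 1 cannot.

species 2 excludes species 1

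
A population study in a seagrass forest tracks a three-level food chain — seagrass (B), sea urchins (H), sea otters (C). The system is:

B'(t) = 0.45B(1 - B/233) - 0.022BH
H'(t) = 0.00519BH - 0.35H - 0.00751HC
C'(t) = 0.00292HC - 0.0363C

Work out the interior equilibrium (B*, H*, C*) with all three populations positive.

From dC/dt = 0: 0.00292H* = 0.0363, so H* = 12.4.
From dB/dt = 0: 0.45(1 - B*/233) = 0.022·12.4, giving B* = 233·(1 - 0.608) = 91.4.
From dH/dt = 0: 0.00519·91.4 - 0.35 = 0.00751C*, so C* = 0.124/0.00751 = 16.6.

B* ≈ 91.4, H* ≈ 12.4, C* ≈ 16.6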